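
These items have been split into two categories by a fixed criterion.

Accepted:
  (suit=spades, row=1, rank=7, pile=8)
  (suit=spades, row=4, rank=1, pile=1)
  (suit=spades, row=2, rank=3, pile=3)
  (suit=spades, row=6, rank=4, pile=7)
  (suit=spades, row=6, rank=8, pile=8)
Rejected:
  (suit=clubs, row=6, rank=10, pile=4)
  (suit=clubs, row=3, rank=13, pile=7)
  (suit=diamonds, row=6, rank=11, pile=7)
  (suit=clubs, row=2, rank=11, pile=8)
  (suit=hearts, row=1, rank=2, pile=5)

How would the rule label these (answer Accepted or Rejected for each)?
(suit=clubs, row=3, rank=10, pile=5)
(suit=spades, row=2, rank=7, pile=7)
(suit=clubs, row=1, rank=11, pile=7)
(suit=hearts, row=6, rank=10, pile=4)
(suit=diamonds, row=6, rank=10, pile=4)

Rejected, Accepted, Rejected, Rejected, Rejected

Looking at the examples, the only property every 'Accepted' case has and every 'Rejected' case lacks is: suit is spades.
(suit=clubs, row=3, rank=10, pile=5): Rejected (suit is clubs). (suit=spades, row=2, rank=7, pile=7): Accepted (suit is spades). (suit=clubs, row=1, rank=11, pile=7): Rejected (suit is clubs). (suit=hearts, row=6, rank=10, pile=4): Rejected (suit is hearts). (suit=diamonds, row=6, rank=10, pile=4): Rejected (suit is diamonds).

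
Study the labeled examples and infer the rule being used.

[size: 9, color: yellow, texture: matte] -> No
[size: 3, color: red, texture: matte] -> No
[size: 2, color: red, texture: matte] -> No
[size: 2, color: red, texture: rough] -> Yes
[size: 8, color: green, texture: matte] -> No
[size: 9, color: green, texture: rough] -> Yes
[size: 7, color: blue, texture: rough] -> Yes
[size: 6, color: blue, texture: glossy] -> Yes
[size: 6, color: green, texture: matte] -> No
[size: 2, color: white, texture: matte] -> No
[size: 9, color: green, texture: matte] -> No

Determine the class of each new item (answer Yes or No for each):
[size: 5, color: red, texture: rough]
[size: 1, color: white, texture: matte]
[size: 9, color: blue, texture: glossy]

The classifier is using: texture is not matte.
[size: 5, color: red, texture: rough]: Yes (texture is rough). [size: 1, color: white, texture: matte]: No (texture is matte). [size: 9, color: blue, texture: glossy]: Yes (texture is glossy).

Yes, No, Yes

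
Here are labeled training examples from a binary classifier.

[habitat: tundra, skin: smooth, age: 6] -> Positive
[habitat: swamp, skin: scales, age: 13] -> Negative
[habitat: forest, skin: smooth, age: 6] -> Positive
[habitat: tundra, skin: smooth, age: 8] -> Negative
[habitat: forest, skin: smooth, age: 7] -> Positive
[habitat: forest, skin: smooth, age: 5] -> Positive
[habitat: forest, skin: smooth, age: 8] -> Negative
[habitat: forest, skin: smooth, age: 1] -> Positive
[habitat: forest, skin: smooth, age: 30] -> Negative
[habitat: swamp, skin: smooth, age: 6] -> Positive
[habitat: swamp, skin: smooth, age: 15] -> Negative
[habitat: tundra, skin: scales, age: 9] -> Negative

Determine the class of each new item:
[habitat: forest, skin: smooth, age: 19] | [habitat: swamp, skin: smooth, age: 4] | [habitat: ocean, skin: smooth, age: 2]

One predicate separates the groups cleanly: age ≤ 7.
Negative: [habitat: forest, skin: smooth, age: 19], since age = 19. Positive: [habitat: swamp, skin: smooth, age: 4], since age = 4. Positive: [habitat: ocean, skin: smooth, age: 2], since age = 2.

Negative, Positive, Positive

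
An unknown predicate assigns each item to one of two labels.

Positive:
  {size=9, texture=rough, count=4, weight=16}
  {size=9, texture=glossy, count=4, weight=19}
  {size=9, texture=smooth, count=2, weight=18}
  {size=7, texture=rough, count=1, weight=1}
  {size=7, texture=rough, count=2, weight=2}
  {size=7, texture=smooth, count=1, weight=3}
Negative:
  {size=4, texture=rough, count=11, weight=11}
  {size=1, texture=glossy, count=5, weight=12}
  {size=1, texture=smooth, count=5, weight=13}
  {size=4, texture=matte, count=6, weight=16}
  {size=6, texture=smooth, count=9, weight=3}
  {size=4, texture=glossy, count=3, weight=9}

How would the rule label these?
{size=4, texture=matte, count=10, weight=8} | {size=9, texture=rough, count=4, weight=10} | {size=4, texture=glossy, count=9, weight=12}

The simplest hypothesis consistent with all the labels is: size ≥ 7.
{size=4, texture=matte, count=10, weight=8} — size = 4, hence Negative. {size=9, texture=rough, count=4, weight=10} — size = 9, hence Positive. {size=4, texture=glossy, count=9, weight=12} — size = 4, hence Negative.

Negative, Positive, Negative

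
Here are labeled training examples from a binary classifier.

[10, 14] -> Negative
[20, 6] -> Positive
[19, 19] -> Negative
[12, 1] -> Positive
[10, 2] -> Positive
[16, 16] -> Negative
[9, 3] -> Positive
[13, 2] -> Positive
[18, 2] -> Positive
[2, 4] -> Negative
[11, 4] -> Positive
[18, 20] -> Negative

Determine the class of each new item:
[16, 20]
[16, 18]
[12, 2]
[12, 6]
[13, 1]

'Positive' ⟺ first > second.
[16, 20]: Negative (16 < 20).
[16, 18]: Negative (16 < 18).
[12, 2]: Positive (12 > 2).
[12, 6]: Positive (12 > 6).
[13, 1]: Positive (13 > 1).

Negative, Negative, Positive, Positive, Positive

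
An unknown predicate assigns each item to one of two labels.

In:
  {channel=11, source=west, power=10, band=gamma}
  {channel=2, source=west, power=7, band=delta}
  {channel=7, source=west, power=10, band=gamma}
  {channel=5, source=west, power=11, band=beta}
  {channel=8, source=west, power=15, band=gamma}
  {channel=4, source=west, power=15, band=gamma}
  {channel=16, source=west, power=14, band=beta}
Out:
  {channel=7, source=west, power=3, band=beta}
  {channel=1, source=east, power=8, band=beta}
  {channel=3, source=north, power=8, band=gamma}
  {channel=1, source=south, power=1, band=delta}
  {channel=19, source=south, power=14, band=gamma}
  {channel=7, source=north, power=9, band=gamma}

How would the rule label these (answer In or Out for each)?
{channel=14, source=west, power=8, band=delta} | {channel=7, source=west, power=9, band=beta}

In, In

The rule appears to be: source is west AND power ≥ 7.
{channel=14, source=west, power=8, band=delta}: source is west, power = 8 — meets the rule, so In.
{channel=7, source=west, power=9, band=beta}: source is west, power = 9 — meets the rule, so In.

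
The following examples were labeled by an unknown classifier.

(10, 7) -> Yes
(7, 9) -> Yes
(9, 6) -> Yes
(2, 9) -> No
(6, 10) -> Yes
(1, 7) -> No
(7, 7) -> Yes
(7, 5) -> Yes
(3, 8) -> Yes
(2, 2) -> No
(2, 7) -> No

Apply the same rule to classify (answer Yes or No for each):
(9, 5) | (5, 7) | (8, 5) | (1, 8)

Yes, Yes, Yes, No

A rule that fits every label: first ≥ 3 — true of each 'Yes' example, false of each 'No' one.
Yes: (9, 5), since first 9. Yes: (5, 7), since first 5. Yes: (8, 5), since first 8. No: (1, 8), since first 1.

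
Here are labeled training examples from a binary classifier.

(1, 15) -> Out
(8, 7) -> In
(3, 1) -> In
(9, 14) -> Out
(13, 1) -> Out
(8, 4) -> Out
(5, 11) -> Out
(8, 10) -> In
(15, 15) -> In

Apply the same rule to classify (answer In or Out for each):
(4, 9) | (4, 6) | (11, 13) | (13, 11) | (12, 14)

The distinguishing property — |first − second| ≤ 2 — holds for all the 'In' cases and none of the 'Out' cases.

Out, In, In, In, In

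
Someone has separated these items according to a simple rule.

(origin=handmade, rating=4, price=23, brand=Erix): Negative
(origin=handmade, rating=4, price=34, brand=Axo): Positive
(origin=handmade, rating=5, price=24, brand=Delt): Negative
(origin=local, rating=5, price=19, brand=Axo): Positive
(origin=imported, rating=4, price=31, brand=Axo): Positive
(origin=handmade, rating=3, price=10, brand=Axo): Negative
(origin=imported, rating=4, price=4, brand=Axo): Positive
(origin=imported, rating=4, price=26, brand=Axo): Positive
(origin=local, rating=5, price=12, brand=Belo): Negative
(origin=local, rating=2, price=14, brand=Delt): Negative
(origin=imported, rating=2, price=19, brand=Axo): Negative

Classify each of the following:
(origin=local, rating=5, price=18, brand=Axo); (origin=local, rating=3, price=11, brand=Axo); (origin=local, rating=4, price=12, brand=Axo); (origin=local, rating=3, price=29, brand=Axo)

A rule that fits every label: brand is Axo AND rating ≥ 4 — true of each 'Positive' example, false of each 'Negative' one.
(origin=local, rating=5, price=18, brand=Axo): Positive (brand is Axo, rating = 5). (origin=local, rating=3, price=11, brand=Axo): Negative (brand is Axo, rating = 3). (origin=local, rating=4, price=12, brand=Axo): Positive (brand is Axo, rating = 4). (origin=local, rating=3, price=29, brand=Axo): Negative (brand is Axo, rating = 3).

Positive, Negative, Positive, Negative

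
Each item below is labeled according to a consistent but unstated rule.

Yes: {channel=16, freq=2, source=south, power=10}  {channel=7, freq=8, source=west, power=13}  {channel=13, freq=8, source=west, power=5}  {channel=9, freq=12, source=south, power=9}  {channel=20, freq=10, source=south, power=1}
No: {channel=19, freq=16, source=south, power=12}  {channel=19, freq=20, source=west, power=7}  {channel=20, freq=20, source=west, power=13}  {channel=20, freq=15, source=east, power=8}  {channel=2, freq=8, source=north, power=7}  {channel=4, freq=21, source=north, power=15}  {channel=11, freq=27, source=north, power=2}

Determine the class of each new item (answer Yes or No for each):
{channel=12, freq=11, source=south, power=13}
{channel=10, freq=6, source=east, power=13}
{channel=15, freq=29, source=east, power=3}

All 'Yes' examples share one property — freq ≤ 12 AND channel ≥ 4 — and every 'No' example lacks it.

Yes, Yes, No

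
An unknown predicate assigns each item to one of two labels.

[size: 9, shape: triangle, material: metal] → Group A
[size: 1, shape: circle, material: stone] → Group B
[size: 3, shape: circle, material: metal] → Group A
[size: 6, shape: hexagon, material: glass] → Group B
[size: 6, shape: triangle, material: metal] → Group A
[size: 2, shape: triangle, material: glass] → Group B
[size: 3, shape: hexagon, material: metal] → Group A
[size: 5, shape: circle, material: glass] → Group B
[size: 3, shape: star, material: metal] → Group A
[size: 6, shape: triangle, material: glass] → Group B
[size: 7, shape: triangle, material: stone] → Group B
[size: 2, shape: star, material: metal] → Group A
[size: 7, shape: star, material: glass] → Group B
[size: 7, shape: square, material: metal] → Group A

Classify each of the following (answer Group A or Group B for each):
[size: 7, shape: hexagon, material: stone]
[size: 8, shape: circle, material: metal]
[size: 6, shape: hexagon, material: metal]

All 'Group A' examples share one property — material is metal — and every 'Group B' example lacks it.
[size: 7, shape: hexagon, material: stone] — material is stone, hence Group B. [size: 8, shape: circle, material: metal] — material is metal, hence Group A. [size: 6, shape: hexagon, material: metal] — material is metal, hence Group A.

Group B, Group A, Group A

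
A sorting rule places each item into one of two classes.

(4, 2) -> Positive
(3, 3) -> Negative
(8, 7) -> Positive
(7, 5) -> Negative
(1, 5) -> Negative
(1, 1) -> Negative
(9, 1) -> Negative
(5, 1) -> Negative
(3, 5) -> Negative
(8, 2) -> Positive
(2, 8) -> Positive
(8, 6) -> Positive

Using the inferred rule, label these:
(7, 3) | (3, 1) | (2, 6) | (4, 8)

Negative, Negative, Positive, Positive

All 'Positive' examples share one property — first is even — and every 'Negative' example lacks it.
(7, 3): Negative (first 7).
(3, 1): Negative (first 3).
(2, 6): Positive (first 2).
(4, 8): Positive (first 4).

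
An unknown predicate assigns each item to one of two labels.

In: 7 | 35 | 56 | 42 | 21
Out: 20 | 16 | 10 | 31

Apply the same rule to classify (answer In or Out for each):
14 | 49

The pattern is that an item is 'In' exactly when: multiple of 7.
14: 14 = 7·2 — checks out, so In. 49: 49 = 7·7 — checks out, so In.

In, In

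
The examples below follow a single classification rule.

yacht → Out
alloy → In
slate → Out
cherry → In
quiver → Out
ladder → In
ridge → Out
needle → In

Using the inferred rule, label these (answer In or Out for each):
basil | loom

Out, In

The common property of the 'In' items is: has a double letter. No 'Out' item has it.
Out: basil, since no doubled letter. In: loom, since 'oo' doubled.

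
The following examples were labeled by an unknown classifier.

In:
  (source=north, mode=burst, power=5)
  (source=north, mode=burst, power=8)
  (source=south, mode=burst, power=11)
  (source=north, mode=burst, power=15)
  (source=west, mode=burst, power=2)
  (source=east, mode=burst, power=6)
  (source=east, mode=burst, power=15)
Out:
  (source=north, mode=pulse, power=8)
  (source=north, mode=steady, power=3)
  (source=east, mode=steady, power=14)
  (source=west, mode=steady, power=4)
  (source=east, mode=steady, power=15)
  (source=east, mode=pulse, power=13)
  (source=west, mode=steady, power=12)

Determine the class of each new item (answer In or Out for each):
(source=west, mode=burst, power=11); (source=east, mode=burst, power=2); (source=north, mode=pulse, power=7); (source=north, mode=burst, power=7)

In, In, Out, In

The simplest hypothesis consistent with all the labels is: mode is burst.
(source=west, mode=burst, power=11) → mode is burst → In.
(source=east, mode=burst, power=2) → mode is burst → In.
(source=north, mode=pulse, power=7) → mode is pulse → Out.
(source=north, mode=burst, power=7) → mode is burst → In.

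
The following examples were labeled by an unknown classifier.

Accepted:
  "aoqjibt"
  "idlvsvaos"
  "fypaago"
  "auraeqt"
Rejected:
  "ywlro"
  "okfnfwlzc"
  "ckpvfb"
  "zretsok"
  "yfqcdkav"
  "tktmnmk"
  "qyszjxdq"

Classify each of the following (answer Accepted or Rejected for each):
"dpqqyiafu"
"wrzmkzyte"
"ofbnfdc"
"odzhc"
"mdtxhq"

Accepted, Rejected, Rejected, Rejected, Rejected

'Accepted' ⟺ has ≥ 3 vowels.
"dpqqyiafu": Accepted (3 vowels).
"wrzmkzyte": Rejected (1 vowel).
"ofbnfdc": Rejected (1 vowel).
"odzhc": Rejected (1 vowel).
"mdtxhq": Rejected (0 vowels).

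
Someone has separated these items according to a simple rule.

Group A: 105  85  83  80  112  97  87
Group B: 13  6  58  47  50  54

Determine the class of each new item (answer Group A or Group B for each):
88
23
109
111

Group A, Group B, Group A, Group A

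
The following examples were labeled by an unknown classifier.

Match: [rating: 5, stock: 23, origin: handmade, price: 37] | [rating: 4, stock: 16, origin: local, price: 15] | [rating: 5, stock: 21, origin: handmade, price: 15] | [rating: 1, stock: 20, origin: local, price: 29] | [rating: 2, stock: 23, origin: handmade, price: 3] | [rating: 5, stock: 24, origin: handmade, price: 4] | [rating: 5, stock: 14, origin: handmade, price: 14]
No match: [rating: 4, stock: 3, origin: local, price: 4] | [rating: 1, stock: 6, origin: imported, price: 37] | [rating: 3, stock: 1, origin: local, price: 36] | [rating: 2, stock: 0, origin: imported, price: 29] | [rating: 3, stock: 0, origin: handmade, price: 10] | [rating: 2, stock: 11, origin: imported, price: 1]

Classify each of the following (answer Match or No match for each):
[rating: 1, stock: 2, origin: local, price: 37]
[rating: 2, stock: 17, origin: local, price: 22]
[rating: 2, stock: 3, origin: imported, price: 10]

The pattern is that an item is 'Match' exactly when: stock ≥ 14.
[rating: 1, stock: 2, origin: local, price: 37] → stock = 2 → No match. [rating: 2, stock: 17, origin: local, price: 22] → stock = 17 → Match. [rating: 2, stock: 3, origin: imported, price: 10] → stock = 3 → No match.

No match, Match, No match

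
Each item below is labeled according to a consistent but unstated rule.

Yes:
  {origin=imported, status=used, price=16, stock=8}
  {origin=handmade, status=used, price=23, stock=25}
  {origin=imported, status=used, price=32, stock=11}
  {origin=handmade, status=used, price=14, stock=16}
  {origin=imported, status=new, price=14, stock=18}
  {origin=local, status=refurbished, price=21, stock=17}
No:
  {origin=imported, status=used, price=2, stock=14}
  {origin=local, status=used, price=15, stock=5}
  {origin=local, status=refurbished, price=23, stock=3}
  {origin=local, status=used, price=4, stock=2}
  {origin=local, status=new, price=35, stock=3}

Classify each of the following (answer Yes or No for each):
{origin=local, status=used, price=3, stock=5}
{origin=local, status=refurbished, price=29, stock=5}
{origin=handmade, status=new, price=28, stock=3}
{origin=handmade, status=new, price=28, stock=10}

The simplest hypothesis consistent with all the labels is: stock ≥ 8 AND price ≥ 4.
{origin=local, status=used, price=3, stock=5} → stock = 5, price = 3 → No. {origin=local, status=refurbished, price=29, stock=5} → stock = 5, price = 29 → No. {origin=handmade, status=new, price=28, stock=3} → stock = 3, price = 28 → No. {origin=handmade, status=new, price=28, stock=10} → stock = 10, price = 28 → Yes.

No, No, No, Yes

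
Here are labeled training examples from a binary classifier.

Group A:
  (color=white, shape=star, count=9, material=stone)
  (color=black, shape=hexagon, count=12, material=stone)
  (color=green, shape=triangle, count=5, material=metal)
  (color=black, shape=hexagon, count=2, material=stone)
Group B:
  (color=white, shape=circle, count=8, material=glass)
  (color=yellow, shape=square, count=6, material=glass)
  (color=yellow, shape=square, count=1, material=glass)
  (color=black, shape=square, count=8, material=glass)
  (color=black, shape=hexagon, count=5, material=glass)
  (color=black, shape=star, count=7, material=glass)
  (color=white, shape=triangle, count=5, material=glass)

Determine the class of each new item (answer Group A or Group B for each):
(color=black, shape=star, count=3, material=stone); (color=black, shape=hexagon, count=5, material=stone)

Group A, Group A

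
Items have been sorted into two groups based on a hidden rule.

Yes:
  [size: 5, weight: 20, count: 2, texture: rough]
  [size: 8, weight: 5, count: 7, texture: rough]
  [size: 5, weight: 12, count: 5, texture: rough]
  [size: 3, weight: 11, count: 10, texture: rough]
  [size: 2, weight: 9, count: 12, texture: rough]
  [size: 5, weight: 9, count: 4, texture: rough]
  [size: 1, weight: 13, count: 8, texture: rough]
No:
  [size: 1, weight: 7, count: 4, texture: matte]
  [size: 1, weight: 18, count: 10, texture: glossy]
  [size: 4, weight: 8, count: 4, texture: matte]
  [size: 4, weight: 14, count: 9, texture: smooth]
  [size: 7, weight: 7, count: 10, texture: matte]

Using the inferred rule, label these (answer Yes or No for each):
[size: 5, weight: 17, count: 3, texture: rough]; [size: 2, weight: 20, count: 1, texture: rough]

Yes, Yes

One predicate separates the groups cleanly: texture is rough.
[size: 5, weight: 17, count: 3, texture: rough] — texture is rough, hence Yes. [size: 2, weight: 20, count: 1, texture: rough] — texture is rough, hence Yes.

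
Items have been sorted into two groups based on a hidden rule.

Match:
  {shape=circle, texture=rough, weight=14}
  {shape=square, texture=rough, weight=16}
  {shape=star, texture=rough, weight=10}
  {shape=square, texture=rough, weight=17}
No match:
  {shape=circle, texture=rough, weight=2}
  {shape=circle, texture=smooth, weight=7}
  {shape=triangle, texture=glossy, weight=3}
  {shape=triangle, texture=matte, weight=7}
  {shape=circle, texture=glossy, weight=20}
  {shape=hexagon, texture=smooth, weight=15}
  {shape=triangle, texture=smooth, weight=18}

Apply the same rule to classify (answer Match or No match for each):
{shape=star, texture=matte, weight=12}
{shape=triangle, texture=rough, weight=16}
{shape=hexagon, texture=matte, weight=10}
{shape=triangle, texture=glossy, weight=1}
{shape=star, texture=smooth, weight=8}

No match, Match, No match, No match, No match

The pattern is that an item is 'Match' exactly when: texture is rough AND weight ≥ 3.
No match: {shape=star, texture=matte, weight=12}, since texture is matte, weight = 12. Match: {shape=triangle, texture=rough, weight=16}, since texture is rough, weight = 16. No match: {shape=hexagon, texture=matte, weight=10}, since texture is matte, weight = 10. No match: {shape=triangle, texture=glossy, weight=1}, since texture is glossy, weight = 1. No match: {shape=star, texture=smooth, weight=8}, since texture is smooth, weight = 8.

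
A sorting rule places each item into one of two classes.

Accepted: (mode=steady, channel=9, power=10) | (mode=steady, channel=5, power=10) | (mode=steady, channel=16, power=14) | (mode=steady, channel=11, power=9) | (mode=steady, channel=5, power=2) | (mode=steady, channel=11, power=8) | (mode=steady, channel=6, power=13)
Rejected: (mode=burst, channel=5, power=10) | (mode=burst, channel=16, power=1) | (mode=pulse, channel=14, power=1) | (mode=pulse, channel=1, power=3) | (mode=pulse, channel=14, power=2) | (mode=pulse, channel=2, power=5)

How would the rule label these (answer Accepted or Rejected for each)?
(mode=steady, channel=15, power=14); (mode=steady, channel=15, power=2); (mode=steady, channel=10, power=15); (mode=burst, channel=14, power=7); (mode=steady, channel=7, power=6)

Accepted, Accepted, Accepted, Rejected, Accepted

'Accepted' ⟺ mode is steady.
(mode=steady, channel=15, power=14): mode is steady — has this property, so Accepted.
(mode=steady, channel=15, power=2): mode is steady — has this property, so Accepted.
(mode=steady, channel=10, power=15): mode is steady — has this property, so Accepted.
(mode=burst, channel=14, power=7): mode is burst — fails the rule, so Rejected.
(mode=steady, channel=7, power=6): mode is steady — has this property, so Accepted.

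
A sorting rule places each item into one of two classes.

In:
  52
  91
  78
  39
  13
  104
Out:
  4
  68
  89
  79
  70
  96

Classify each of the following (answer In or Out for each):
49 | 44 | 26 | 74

Out, Out, In, Out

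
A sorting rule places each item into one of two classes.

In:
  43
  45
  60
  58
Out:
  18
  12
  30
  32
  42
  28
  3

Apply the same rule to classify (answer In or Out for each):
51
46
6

In, In, Out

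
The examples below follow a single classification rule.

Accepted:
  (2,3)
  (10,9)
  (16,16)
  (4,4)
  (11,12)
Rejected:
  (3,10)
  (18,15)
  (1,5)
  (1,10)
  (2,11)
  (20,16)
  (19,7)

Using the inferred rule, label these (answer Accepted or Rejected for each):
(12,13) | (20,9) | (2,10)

Accepted, Rejected, Rejected

'Accepted' ⟺ |first − second| ≤ 1.
Accepted: (12,13), since |12−13| = 1. Rejected: (20,9), since |20−9| = 11. Rejected: (2,10), since |2−10| = 8.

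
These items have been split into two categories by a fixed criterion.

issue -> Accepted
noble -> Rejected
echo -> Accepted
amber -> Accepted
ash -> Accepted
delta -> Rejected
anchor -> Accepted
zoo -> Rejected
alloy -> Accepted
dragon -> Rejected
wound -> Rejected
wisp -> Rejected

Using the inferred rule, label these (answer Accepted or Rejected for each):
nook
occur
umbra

Rejected, Accepted, Accepted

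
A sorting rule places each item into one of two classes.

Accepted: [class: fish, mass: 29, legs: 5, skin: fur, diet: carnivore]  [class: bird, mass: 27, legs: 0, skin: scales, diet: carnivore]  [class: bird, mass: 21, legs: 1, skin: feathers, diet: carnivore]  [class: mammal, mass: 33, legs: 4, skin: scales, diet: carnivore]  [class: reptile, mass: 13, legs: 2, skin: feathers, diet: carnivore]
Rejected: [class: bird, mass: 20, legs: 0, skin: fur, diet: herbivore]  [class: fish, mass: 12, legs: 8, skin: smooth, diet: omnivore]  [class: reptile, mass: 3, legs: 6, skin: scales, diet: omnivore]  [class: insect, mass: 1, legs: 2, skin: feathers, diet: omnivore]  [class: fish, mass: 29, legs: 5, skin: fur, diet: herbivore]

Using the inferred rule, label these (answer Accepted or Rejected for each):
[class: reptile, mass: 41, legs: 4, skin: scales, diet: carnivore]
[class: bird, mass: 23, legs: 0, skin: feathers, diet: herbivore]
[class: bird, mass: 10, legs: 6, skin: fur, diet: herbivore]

The rule appears to be: diet is carnivore.
[class: reptile, mass: 41, legs: 4, skin: scales, diet: carnivore]: Accepted (diet is carnivore). [class: bird, mass: 23, legs: 0, skin: feathers, diet: herbivore]: Rejected (diet is herbivore). [class: bird, mass: 10, legs: 6, skin: fur, diet: herbivore]: Rejected (diet is herbivore).

Accepted, Rejected, Rejected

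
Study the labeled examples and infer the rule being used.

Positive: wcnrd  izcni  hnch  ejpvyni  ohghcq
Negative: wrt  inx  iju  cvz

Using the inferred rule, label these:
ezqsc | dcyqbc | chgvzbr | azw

Positive, Positive, Positive, Negative

The common property of the 'Positive' items is: length ≥ 4. No 'Negative' item has it.
ezqsc → length 5 → Positive. dcyqbc → length 6 → Positive. chgvzbr → length 7 → Positive. azw → length 3 → Negative.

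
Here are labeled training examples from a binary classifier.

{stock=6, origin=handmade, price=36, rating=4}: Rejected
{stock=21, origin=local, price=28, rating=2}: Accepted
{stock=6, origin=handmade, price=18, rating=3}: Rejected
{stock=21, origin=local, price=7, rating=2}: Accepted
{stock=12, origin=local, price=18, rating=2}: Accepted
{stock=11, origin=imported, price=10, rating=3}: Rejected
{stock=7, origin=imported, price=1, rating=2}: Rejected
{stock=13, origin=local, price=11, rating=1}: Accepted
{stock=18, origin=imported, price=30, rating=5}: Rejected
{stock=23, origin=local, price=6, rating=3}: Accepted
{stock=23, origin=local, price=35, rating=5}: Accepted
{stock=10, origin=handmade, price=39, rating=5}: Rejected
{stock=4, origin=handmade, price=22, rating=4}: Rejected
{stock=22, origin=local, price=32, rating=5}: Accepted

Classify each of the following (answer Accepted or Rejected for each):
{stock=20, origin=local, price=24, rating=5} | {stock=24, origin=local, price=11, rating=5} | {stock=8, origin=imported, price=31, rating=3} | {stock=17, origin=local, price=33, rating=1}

One predicate separates the groups cleanly: origin is local.
{stock=20, origin=local, price=24, rating=5} → origin is local → Accepted. {stock=24, origin=local, price=11, rating=5} → origin is local → Accepted. {stock=8, origin=imported, price=31, rating=3} → origin is imported → Rejected. {stock=17, origin=local, price=33, rating=1} → origin is local → Accepted.

Accepted, Accepted, Rejected, Accepted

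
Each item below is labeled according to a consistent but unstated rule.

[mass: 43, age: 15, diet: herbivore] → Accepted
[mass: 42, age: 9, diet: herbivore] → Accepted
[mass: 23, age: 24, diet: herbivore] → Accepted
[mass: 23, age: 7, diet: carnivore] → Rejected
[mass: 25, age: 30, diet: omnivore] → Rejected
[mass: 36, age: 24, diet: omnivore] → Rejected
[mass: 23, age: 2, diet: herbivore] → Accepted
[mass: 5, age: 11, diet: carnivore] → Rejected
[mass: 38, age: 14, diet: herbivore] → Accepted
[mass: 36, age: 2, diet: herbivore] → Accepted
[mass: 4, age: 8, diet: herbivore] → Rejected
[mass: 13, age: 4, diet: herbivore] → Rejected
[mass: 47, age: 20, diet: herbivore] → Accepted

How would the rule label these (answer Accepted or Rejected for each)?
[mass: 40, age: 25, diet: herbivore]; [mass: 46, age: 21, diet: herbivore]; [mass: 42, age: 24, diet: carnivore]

The rule appears to be: diet is herbivore AND mass ≥ 23.
[mass: 40, age: 25, diet: herbivore]: diet is herbivore, mass = 40 — satisfies this, so Accepted. [mass: 46, age: 21, diet: herbivore]: diet is herbivore, mass = 46 — satisfies this, so Accepted. [mass: 42, age: 24, diet: carnivore]: diet is carnivore, mass = 42 — fails this test, so Rejected.

Accepted, Accepted, Rejected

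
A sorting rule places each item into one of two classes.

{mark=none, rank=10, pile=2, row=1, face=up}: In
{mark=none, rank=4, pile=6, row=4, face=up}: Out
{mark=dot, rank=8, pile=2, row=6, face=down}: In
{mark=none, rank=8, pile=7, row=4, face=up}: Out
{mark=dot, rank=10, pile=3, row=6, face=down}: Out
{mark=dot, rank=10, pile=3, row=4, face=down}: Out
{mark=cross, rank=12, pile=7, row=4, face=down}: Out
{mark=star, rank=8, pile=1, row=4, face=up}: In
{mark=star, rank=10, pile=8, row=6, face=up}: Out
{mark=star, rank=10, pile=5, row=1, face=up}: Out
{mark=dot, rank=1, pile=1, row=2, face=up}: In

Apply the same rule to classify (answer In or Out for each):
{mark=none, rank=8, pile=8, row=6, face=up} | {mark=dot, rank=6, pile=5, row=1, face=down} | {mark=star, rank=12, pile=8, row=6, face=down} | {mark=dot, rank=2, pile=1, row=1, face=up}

Out, Out, Out, In

Every 'In' example satisfies: pile ≤ 2. None of the 'Out' examples do.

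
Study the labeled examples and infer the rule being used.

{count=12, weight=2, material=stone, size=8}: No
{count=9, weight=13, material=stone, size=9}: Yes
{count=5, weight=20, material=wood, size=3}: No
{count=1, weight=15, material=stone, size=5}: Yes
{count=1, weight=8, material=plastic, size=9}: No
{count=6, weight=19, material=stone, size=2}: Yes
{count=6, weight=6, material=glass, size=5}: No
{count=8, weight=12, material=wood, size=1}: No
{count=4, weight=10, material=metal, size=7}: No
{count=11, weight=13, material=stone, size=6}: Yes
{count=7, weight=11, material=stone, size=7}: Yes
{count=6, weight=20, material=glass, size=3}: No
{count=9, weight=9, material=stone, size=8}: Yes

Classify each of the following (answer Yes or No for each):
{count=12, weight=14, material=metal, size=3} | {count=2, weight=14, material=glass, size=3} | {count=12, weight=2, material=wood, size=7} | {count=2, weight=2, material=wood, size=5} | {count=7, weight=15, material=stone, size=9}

No, No, No, No, Yes

The common property of the 'Yes' items is: weight is odd. No 'No' item has it.
{count=12, weight=14, material=metal, size=3} → weight = 14 → No.
{count=2, weight=14, material=glass, size=3} → weight = 14 → No.
{count=12, weight=2, material=wood, size=7} → weight = 2 → No.
{count=2, weight=2, material=wood, size=5} → weight = 2 → No.
{count=7, weight=15, material=stone, size=9} → weight = 15 → Yes.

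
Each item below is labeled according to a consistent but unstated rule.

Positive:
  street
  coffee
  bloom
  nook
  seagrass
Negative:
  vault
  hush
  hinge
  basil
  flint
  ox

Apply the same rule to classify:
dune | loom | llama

The distinguishing property — has a double letter — holds for all the 'Positive' cases and none of the 'Negative' cases.

Negative, Positive, Positive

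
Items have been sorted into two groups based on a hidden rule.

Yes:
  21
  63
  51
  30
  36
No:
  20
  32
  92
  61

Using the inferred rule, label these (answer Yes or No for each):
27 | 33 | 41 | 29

Yes, Yes, No, No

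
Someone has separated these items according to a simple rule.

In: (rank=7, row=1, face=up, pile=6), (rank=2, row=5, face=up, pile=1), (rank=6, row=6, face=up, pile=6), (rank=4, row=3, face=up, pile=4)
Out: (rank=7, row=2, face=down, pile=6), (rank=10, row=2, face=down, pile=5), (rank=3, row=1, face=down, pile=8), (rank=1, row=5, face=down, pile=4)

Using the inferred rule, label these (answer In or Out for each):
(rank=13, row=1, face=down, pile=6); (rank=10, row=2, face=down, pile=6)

Checking candidate rules against both groups, what survives is: face is up.
(rank=13, row=1, face=down, pile=6): face is down — does not pass, so Out. (rank=10, row=2, face=down, pile=6): face is down — does not pass, so Out.

Out, Out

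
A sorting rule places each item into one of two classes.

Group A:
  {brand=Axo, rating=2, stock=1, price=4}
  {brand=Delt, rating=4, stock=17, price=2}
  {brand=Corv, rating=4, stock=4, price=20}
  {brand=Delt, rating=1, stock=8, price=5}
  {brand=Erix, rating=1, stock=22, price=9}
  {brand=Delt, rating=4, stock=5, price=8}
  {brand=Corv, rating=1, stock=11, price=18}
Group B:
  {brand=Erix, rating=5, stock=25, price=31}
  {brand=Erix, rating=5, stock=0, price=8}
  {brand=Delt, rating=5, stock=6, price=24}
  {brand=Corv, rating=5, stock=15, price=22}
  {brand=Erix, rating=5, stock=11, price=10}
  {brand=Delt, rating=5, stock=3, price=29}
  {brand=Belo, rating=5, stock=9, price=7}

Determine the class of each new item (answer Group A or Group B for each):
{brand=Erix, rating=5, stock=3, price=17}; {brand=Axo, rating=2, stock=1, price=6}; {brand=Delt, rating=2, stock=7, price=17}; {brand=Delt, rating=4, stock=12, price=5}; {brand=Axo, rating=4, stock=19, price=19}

Group B, Group A, Group A, Group A, Group A

The distinguishing property — rating ≤ 4 — holds for all the 'Group A' cases and none of the 'Group B' cases.
{brand=Erix, rating=5, stock=3, price=17} → rating = 5 → Group B.
{brand=Axo, rating=2, stock=1, price=6} → rating = 2 → Group A.
{brand=Delt, rating=2, stock=7, price=17} → rating = 2 → Group A.
{brand=Delt, rating=4, stock=12, price=5} → rating = 4 → Group A.
{brand=Axo, rating=4, stock=19, price=19} → rating = 4 → Group A.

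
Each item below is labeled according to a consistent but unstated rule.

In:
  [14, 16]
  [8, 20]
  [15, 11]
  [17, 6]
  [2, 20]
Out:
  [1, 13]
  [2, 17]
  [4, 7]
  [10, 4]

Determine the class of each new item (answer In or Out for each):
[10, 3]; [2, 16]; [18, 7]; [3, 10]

Out, Out, In, Out

'In' ⟺ sum ≥ 22.
[10, 3] — 10+3 = 13, hence Out.
[2, 16] — 2+16 = 18, hence Out.
[18, 7] — 18+7 = 25, hence In.
[3, 10] — 3+10 = 13, hence Out.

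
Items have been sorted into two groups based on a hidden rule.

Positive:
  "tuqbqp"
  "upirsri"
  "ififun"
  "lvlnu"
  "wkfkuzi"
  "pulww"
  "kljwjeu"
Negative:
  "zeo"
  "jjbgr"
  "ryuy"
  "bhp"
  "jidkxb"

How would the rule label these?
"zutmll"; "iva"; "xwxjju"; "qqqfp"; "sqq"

A rule that fits every label: length ≥ 5 AND contains 'u' — true of each 'Positive' example, false of each 'Negative' one.
"zutmll": length 6, has 'u', checks out → Positive. "iva": length 3, no 'u', does not satisfy this → Negative. "xwxjju": length 6, has 'u', checks out → Positive. "qqqfp": length 5, no 'u', does not satisfy this → Negative. "sqq": length 3, no 'u', does not satisfy this → Negative.

Positive, Negative, Positive, Negative, Negative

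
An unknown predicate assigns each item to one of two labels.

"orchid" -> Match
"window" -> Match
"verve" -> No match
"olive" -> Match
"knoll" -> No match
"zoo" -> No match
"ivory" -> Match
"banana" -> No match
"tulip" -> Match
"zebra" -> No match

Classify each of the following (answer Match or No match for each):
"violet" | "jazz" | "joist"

Match, No match, Match

The classifier is using: contains 'i'.
"violet" → has 'i' → Match. "jazz" → no 'i' → No match. "joist" → has 'i' → Match.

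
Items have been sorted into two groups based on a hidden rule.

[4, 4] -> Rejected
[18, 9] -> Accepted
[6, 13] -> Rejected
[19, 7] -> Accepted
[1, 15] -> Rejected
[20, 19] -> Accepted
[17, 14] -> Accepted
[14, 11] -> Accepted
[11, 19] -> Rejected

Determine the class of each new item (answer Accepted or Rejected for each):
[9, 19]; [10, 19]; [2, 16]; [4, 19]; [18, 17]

Rejected, Rejected, Rejected, Rejected, Accepted

Every 'Accepted' example satisfies: first > second. None of the 'Rejected' examples do.
[9, 19] → 9 < 19 → Rejected.
[10, 19] → 10 < 19 → Rejected.
[2, 16] → 2 < 16 → Rejected.
[4, 19] → 4 < 19 → Rejected.
[18, 17] → 18 > 17 → Accepted.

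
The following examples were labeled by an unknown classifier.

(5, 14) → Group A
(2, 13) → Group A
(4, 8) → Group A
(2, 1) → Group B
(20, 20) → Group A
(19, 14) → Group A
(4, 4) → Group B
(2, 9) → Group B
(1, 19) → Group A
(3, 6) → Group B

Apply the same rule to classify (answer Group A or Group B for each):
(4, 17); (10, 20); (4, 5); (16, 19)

A rule that fits every label: sum ≥ 12 — true of each 'Group A' example, false of each 'Group B' one.
(4, 17) — 4+17 = 21, hence Group A.
(10, 20) — 10+20 = 30, hence Group A.
(4, 5) — 4+5 = 9, hence Group B.
(16, 19) — 16+19 = 35, hence Group A.

Group A, Group A, Group B, Group A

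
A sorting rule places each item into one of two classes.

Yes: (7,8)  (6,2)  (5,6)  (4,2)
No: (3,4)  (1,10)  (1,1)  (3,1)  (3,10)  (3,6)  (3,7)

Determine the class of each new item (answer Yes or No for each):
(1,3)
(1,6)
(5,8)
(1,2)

No, No, Yes, No

The common property of the 'Yes' items is: first ≥ 4. No 'No' item has it.
(1,3) → first 1 → No.
(1,6) → first 1 → No.
(5,8) → first 5 → Yes.
(1,2) → first 1 → No.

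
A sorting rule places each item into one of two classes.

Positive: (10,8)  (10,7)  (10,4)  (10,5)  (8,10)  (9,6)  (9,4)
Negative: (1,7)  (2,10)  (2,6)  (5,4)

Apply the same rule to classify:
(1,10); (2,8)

Negative, Negative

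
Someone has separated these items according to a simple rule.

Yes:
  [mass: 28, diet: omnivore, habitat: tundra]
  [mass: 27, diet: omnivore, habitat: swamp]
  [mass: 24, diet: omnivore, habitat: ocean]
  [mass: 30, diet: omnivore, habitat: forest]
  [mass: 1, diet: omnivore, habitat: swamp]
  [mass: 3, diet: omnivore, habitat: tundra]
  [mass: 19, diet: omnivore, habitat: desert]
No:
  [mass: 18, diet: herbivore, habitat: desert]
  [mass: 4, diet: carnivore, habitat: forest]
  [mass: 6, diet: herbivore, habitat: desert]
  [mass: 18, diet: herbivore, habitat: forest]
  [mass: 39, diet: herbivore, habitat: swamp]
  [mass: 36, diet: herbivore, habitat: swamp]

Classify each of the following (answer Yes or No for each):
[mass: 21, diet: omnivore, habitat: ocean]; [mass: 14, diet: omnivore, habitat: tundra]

Yes, Yes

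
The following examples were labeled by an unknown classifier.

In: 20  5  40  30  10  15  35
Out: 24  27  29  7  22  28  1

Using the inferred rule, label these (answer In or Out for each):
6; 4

Rule: multiple of 5. This holds for each 'In' example and fails for each 'Out' one.
Out: 6, since 6 = 5·1 + 1.
Out: 4, since 4 = 5·0 + 4.

Out, Out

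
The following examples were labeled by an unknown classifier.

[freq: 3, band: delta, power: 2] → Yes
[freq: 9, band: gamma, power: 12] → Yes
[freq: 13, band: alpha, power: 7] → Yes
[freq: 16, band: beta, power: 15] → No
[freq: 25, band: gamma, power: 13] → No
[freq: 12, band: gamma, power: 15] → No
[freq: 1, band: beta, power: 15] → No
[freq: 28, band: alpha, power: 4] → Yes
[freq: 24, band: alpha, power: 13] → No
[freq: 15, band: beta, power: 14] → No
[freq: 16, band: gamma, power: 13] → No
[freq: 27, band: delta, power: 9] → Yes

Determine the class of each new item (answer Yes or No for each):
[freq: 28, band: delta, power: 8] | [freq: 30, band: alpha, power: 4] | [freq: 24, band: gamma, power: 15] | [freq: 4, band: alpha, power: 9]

The rule appears to be: power ≤ 12.

Yes, Yes, No, Yes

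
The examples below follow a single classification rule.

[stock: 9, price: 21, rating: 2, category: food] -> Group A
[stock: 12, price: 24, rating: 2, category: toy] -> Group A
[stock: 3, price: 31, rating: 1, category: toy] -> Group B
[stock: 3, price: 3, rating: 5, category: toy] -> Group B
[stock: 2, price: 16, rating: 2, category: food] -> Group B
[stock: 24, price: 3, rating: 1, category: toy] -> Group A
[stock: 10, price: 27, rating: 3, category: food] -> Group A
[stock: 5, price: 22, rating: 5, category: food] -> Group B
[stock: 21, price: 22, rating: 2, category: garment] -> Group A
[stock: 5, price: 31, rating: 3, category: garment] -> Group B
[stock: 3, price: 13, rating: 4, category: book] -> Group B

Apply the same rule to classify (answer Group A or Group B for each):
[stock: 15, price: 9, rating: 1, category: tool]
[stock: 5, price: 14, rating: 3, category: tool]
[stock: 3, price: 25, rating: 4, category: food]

Group A, Group B, Group B

One predicate separates the groups cleanly: stock ≥ 9.
[stock: 15, price: 9, rating: 1, category: tool]: stock = 15 — has this property, so Group A.
[stock: 5, price: 14, rating: 3, category: tool]: stock = 5 — does not fit, so Group B.
[stock: 3, price: 25, rating: 4, category: food]: stock = 3 — does not fit, so Group B.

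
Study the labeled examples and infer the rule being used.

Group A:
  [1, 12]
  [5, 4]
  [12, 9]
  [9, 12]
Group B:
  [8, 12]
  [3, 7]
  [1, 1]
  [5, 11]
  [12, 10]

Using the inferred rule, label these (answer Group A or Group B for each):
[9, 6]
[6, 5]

Checking candidate rules against both groups, what survives is: sum is odd.
[9, 6]: 9+6 = 15, qualifies → Group A.
[6, 5]: 6+5 = 11, qualifies → Group A.

Group A, Group A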